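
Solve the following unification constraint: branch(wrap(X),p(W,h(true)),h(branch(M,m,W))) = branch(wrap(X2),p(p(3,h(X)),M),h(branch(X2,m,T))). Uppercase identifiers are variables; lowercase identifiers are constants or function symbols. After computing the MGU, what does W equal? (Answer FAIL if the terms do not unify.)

p(3,h(h(true)))

Decompose branch/3: wrap(X) = wrap(X2),  p(W,h(true)) = p(p(3,h(X)),M),  h(branch(M,m,W)) = h(branch(X2,m,T)).
Decompose wrap/1: X = X2.
Bind X := X2; substituting into the one remaining equation that mentions X gives: p(W,h(true)) = p(p(3,h(X2)),M).
Decompose p/2: W = p(3,h(X2)),  h(true) = M.
Bind W := p(3,h(X2)); substituting into the one remaining equation that mentions W gives: h(branch(M,m,p(3,h(X2)))) = h(branch(X2,m,T)).
Bind M := h(true); substituting into the remaining equation gives: h(branch(h(true),m,p(3,h(X2)))) = h(branch(X2,m,T)).
Decompose h/1: branch(h(true),m,p(3,h(X2))) = branch(X2,m,T).
Decompose branch/3: h(true) = X2,  m = m,  p(3,h(X2)) = T.
Bind X2 := h(true); substituting into the one remaining equation that mentions X2 gives: p(3,h(h(true))) = T. Substituting into the earlier bindings gives X := h(true), W := p(3,h(h(true))).
Delete trivial equation m = m.
Bind T := p(3,h(h(true))).
MGU = { X -> h(true), W -> p(3,h(h(true))), M -> h(true), X2 -> h(true), T -> p(3,h(h(true))) }, so W -> p(3,h(h(true))).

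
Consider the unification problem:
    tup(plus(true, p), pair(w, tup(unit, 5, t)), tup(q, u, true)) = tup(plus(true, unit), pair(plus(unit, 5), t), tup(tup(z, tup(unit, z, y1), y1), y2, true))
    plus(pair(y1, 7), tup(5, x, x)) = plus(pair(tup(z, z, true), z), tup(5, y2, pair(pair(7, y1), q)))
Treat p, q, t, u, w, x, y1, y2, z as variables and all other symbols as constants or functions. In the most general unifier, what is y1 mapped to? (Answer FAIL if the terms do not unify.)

FAIL

Decompose tup/3: plus(true, p) = plus(true, unit),  pair(w, tup(unit, 5, t)) = pair(plus(unit, 5), t),  tup(q, u, true) = tup(tup(z, tup(unit, z, y1), y1), y2, true).
Decompose plus/2: true = true,  p = unit.
Delete trivial equation true = true.
Bind p := unit; no other remaining equation mentions p.
Decompose pair/2: w = plus(unit, 5),  tup(unit, 5, t) = t.
Bind w := plus(unit, 5); no other remaining equation mentions w.
Occurs check fails: t occurs in tup(unit, 5, t); the equation t = tup(unit, 5, t) has no finite solution.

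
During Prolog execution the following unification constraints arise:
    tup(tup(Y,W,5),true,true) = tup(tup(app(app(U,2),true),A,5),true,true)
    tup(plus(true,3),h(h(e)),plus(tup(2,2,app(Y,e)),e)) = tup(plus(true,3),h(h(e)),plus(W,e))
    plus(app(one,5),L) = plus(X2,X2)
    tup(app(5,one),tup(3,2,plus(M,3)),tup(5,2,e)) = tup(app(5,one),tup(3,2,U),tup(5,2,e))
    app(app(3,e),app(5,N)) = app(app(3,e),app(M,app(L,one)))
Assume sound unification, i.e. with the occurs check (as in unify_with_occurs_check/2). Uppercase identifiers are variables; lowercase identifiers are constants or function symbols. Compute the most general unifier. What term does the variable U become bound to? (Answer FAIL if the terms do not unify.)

plus(5,3)

Decompose tup/3: tup(Y,W,5) = tup(app(app(U,2),true),A,5),  true = true,  true = true.
Decompose tup/3: Y = app(app(U,2),true),  W = A,  5 = 5.
Bind Y := app(app(U,2),true); substituting into the one remaining equation that mentions Y gives: tup(plus(true,3),h(h(e)),plus(tup(2,2,app(app(app(U,2),true),e)),e)) = tup(plus(true,3),h(h(e)),plus(W,e)).
Bind W := A; substituting into the one remaining equation that mentions W gives: tup(plus(true,3),h(h(e)),plus(tup(2,2,app(app(app(U,2),true),e)),e)) = tup(plus(true,3),h(h(e)),plus(A,e)).
Delete trivial equation 5 = 5.
Delete trivial equation true = true.
Delete trivial equation true = true.
Decompose tup/3: plus(true,3) = plus(true,3),  h(h(e)) = h(h(e)),  plus(tup(2,2,app(app(app(U,2),true),e)),e) = plus(A,e).
Delete trivial equation plus(true,3) = plus(true,3).
Delete trivial equation h(h(e)) = h(h(e)).
Decompose plus/2: tup(2,2,app(app(app(U,2),true),e)) = A,  e = e.
Bind A := tup(2,2,app(app(app(U,2),true),e)); no other remaining equation mentions A. Substituting into the earlier binding gives W := tup(2,2,app(app(app(U,2),true),e)).
Delete trivial equation e = e.
Decompose plus/2: app(one,5) = X2,  L = X2.
Bind X2 := app(one,5); substituting into the one remaining equation that mentions X2 gives: L = app(one,5).
Bind L := app(one,5); substituting into the one remaining equation that mentions L gives: app(app(3,e),app(5,N)) = app(app(3,e),app(M,app(app(one,5),one))).
Decompose tup/3: app(5,one) = app(5,one),  tup(3,2,plus(M,3)) = tup(3,2,U),  tup(5,2,e) = tup(5,2,e).
Delete trivial equation app(5,one) = app(5,one).
Decompose tup/3: 3 = 3,  2 = 2,  plus(M,3) = U.
Delete trivial equation 3 = 3.
Delete trivial equation 2 = 2.
Bind U := plus(M,3); no other remaining equation mentions U. Substituting into the earlier bindings gives Y := app(app(plus(M,3),2),true), W := tup(2,2,app(app(app(plus(M,3),2),true),e)), A := tup(2,2,app(app(app(plus(M,3),2),true),e)).
Delete trivial equation tup(5,2,e) = tup(5,2,e).
Decompose app/2: app(3,e) = app(3,e),  app(5,N) = app(M,app(app(one,5),one)).
Delete trivial equation app(3,e) = app(3,e).
Decompose app/2: 5 = M,  N = app(app(one,5),one).
Bind M := 5; no other remaining equation mentions M. Substituting into the earlier bindings gives Y := app(app(plus(5,3),2),true), W := tup(2,2,app(app(app(plus(5,3),2),true),e)), A := tup(2,2,app(app(app(plus(5,3),2),true),e)), U := plus(5,3).
Bind N := app(app(one,5),one).
MGU = { Y ↦ app(app(plus(5,3),2),true), W ↦ tup(2,2,app(app(app(plus(5,3),2),true),e)), A ↦ tup(2,2,app(app(app(plus(5,3),2),true),e)), X2 ↦ app(one,5), L ↦ app(one,5), U ↦ plus(5,3), M ↦ 5, N ↦ app(app(one,5),one) }, so U ↦ plus(5,3).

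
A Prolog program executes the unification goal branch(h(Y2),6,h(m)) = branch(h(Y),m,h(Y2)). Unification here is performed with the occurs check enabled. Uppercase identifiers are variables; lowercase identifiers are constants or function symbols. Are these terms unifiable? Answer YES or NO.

NO

Decompose branch/3: h(Y2) = h(Y),  6 = m,  h(m) = h(Y2).
Decompose h/1: Y2 = Y.
Bind Y2 := Y; substituting into the one remaining equation that mentions Y2 gives: h(m) = h(Y).
Clash: constants 6 and m differ; no unifier exists.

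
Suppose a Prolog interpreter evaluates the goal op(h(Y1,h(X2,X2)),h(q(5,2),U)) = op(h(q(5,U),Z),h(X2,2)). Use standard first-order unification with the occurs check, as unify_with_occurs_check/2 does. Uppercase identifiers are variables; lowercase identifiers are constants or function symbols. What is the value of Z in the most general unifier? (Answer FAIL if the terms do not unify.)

Decompose op/2: h(Y1,h(X2,X2)) = h(q(5,U),Z),  h(q(5,2),U) = h(X2,2).
Decompose h/2: Y1 = q(5,U),  h(X2,X2) = Z.
Bind Y1 := q(5,U); no other remaining equation mentions Y1.
Bind Z := h(X2,X2); no other remaining equation mentions Z.
Decompose h/2: q(5,2) = X2,  U = 2.
Bind X2 := q(5,2); no other remaining equation mentions X2. Substituting into the earlier binding gives Z := h(q(5,2),q(5,2)).
Bind U := 2. Substituting into the earlier binding gives Y1 := q(5,2).
MGU = { Y1 -> q(5,2), Z -> h(q(5,2),q(5,2)), X2 -> q(5,2), U -> 2 }, so Z -> h(q(5,2),q(5,2)).

h(q(5,2),q(5,2))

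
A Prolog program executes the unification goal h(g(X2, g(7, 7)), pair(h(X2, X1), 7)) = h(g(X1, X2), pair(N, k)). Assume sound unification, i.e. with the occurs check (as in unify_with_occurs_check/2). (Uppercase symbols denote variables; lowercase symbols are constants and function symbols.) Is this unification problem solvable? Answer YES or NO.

NO

Decompose h/2: g(X2, g(7, 7)) = g(X1, X2),  pair(h(X2, X1), 7) = pair(N, k).
Decompose g/2: X2 = X1,  g(7, 7) = X2.
Bind X2 := X1; substituting into the remaining equations gives: g(7, 7) = X1,  pair(h(X1, X1), 7) = pair(N, k).
Bind X1 := g(7, 7); substituting into the remaining equation gives: pair(h(g(7, 7), g(7, 7)), 7) = pair(N, k). Substituting into the earlier binding gives X2 := g(7, 7).
Decompose pair/2: h(g(7, 7), g(7, 7)) = N,  7 = k.
Bind N := h(g(7, 7), g(7, 7)); no other remaining equation mentions N.
Clash: constants 7 and k differ; no unifier exists.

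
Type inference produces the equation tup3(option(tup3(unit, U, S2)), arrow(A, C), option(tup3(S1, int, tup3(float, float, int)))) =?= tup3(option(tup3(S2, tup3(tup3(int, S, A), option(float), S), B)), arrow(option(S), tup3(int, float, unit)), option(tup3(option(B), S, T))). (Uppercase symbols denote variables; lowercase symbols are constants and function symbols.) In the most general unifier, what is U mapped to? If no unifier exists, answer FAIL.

Decompose tup3/3: option(tup3(unit, U, S2)) =?= option(tup3(S2, tup3(tup3(int, S, A), option(float), S), B)),  arrow(A, C) =?= arrow(option(S), tup3(int, float, unit)),  option(tup3(S1, int, tup3(float, float, int))) =?= option(tup3(option(B), S, T)).
Decompose option/1: tup3(unit, U, S2) =?= tup3(S2, tup3(tup3(int, S, A), option(float), S), B).
Decompose tup3/3: unit =?= S2,  U =?= tup3(tup3(int, S, A), option(float), S),  S2 =?= B.
Bind S2 := unit; substituting into the one remaining equation that mentions S2 gives: unit =?= B.
Bind U := tup3(tup3(int, S, A), option(float), S); no other remaining equation mentions U.
Bind B := unit; substituting into the one remaining equation that mentions B gives: option(tup3(S1, int, tup3(float, float, int))) =?= option(tup3(option(unit), S, T)).
Decompose arrow/2: A =?= option(S),  C =?= tup3(int, float, unit).
Bind A := option(S); no other remaining equation mentions A. Substituting into the earlier binding gives U := tup3(tup3(int, S, option(S)), option(float), S).
Bind C := tup3(int, float, unit); no other remaining equation mentions C.
Decompose option/1: tup3(S1, int, tup3(float, float, int)) =?= tup3(option(unit), S, T).
Decompose tup3/3: S1 =?= option(unit),  int =?= S,  tup3(float, float, int) =?= T.
Bind S1 := option(unit); no other remaining equation mentions S1.
Bind S := int; no other remaining equation mentions S. Substituting into the earlier bindings gives U := tup3(tup3(int, int, option(int)), option(float), int), A := option(int).
Bind T := tup3(float, float, int).
MGU = { S2 ↦ unit, U ↦ tup3(tup3(int, int, option(int)), option(float), int), B ↦ unit, A ↦ option(int), C ↦ tup3(int, float, unit), S1 ↦ option(unit), S ↦ int, T ↦ tup3(float, float, int) }, so U ↦ tup3(tup3(int, int, option(int)), option(float), int).

tup3(tup3(int, int, option(int)), option(float), int)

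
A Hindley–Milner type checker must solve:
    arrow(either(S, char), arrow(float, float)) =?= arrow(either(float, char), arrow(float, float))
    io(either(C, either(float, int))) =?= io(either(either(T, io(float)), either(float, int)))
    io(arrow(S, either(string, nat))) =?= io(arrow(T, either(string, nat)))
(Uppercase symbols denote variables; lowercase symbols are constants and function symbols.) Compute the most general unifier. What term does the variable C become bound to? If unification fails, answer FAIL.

Decompose arrow/2: either(S, char) =?= either(float, char),  arrow(float, float) =?= arrow(float, float).
Decompose either/2: S =?= float,  char =?= char.
Bind S := float; substituting into the one remaining equation that mentions S gives: io(arrow(float, either(string, nat))) =?= io(arrow(T, either(string, nat))).
Delete trivial equation char =?= char.
Delete trivial equation arrow(float, float) =?= arrow(float, float).
Decompose io/1: either(C, either(float, int)) =?= either(either(T, io(float)), either(float, int)).
Decompose either/2: C =?= either(T, io(float)),  either(float, int) =?= either(float, int).
Bind C := either(T, io(float)); no other remaining equation mentions C.
Delete trivial equation either(float, int) =?= either(float, int).
Decompose io/1: arrow(float, either(string, nat)) =?= arrow(T, either(string, nat)).
Decompose arrow/2: float =?= T,  either(string, nat) =?= either(string, nat).
Bind T := float; no other remaining equation mentions T. Substituting into the earlier binding gives C := either(float, io(float)).
Delete trivial equation either(string, nat) =?= either(string, nat).
MGU = { S ↦ float, C ↦ either(float, io(float)), T ↦ float }, so C ↦ either(float, io(float)).

either(float, io(float))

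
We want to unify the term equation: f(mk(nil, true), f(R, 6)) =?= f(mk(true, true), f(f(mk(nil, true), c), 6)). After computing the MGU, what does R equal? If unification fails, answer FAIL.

FAIL

Decompose f/2: mk(nil, true) =?= mk(true, true),  f(R, 6) =?= f(f(mk(nil, true), c), 6).
Decompose mk/2: nil =?= true,  true =?= true.
Clash: constants nil and true differ; no unifier exists.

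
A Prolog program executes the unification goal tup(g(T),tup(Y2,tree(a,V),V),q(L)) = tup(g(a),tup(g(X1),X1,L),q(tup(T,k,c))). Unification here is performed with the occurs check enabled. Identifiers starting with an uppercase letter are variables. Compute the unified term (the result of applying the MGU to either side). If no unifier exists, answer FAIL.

Decompose tup/3: g(T) = g(a),  tup(Y2,tree(a,V),V) = tup(g(X1),X1,L),  q(L) = q(tup(T,k,c)).
Decompose g/1: T = a.
Bind T := a; substituting into the one remaining equation that mentions T gives: q(L) = q(tup(a,k,c)).
Decompose tup/3: Y2 = g(X1),  tree(a,V) = X1,  V = L.
Bind Y2 := g(X1); no other remaining equation mentions Y2.
Bind X1 := tree(a,V); no other remaining equation mentions X1. Substituting into the earlier binding gives Y2 := g(tree(a,V)).
Bind V := L; no other remaining equation mentions V. Substituting into the earlier bindings gives Y2 := g(tree(a,L)), X1 := tree(a,L).
Decompose q/1: L = tup(a,k,c).
Bind L := tup(a,k,c). Substituting into the earlier bindings gives Y2 := g(tree(a,tup(a,k,c))), X1 := tree(a,tup(a,k,c)), V := tup(a,k,c).
Applying the MGU to either side gives tup(g(a),tup(g(tree(a,tup(a,k,c))),tree(a,tup(a,k,c)),tup(a,k,c)),q(tup(a,k,c))).

tup(g(a),tup(g(tree(a,tup(a,k,c))),tree(a,tup(a,k,c)),tup(a,k,c)),q(tup(a,k,c)))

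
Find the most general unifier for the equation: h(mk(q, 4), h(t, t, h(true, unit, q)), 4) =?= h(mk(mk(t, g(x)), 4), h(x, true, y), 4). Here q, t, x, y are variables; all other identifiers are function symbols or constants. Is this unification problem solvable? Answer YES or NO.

YES

Decompose h/3: mk(q, 4) =?= mk(mk(t, g(x)), 4),  h(t, t, h(true, unit, q)) =?= h(x, true, y),  4 =?= 4.
Decompose mk/2: q =?= mk(t, g(x)),  4 =?= 4.
Bind q := mk(t, g(x)); substituting into the one remaining equation that mentions q gives: h(t, t, h(true, unit, mk(t, g(x)))) =?= h(x, true, y).
Delete trivial equation 4 =?= 4.
Decompose h/3: t =?= x,  t =?= true,  h(true, unit, mk(t, g(x))) =?= y.
Bind t := x; substituting into the 2 remaining equations that mention t gives: x =?= true,  h(true, unit, mk(x, g(x))) =?= y. Substituting into the earlier binding gives q := mk(x, g(x)).
Bind x := true; substituting into the one remaining equation that mentions x gives: h(true, unit, mk(true, g(true))) =?= y. Substituting into the earlier bindings gives q := mk(true, g(true)), t := true.
Bind y := h(true, unit, mk(true, g(true))); no other remaining equation mentions y.
Delete trivial equation 4 =?= 4.
No equations remain and no clash or occurs-check failure arose, so a unifier exists.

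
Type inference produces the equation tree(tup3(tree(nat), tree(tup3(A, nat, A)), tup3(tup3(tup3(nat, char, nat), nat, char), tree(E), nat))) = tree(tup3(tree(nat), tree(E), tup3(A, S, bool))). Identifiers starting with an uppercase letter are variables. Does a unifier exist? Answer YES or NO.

NO

Decompose tree/1: tup3(tree(nat), tree(tup3(A, nat, A)), tup3(tup3(tup3(nat, char, nat), nat, char), tree(E), nat)) = tup3(tree(nat), tree(E), tup3(A, S, bool)).
Decompose tup3/3: tree(nat) = tree(nat),  tree(tup3(A, nat, A)) = tree(E),  tup3(tup3(tup3(nat, char, nat), nat, char), tree(E), nat) = tup3(A, S, bool).
Delete trivial equation tree(nat) = tree(nat).
Decompose tree/1: tup3(A, nat, A) = E.
Bind E := tup3(A, nat, A); substituting into the remaining equation gives: tup3(tup3(tup3(nat, char, nat), nat, char), tree(tup3(A, nat, A)), nat) = tup3(A, S, bool).
Decompose tup3/3: tup3(tup3(nat, char, nat), nat, char) = A,  tree(tup3(A, nat, A)) = S,  nat = bool.
Bind A := tup3(tup3(nat, char, nat), nat, char); substituting into the one remaining equation that mentions A gives: tree(tup3(tup3(tup3(nat, char, nat), nat, char), nat, tup3(tup3(nat, char, nat), nat, char))) = S. Substituting into the earlier binding gives E := tup3(tup3(tup3(nat, char, nat), nat, char), nat, tup3(tup3(nat, char, nat), nat, char)).
Bind S := tree(tup3(tup3(tup3(nat, char, nat), nat, char), nat, tup3(tup3(nat, char, nat), nat, char))); no other remaining equation mentions S.
Clash: constants nat and bool differ; no unifier exists.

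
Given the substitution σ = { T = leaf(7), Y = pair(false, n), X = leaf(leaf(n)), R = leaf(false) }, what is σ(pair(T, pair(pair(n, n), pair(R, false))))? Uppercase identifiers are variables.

pair(leaf(7), pair(pair(n, n), pair(leaf(false), false)))

Replace each occurrence of T with leaf(7).
Replace each occurrence of R with leaf(false).
Result: pair(leaf(7), pair(pair(n, n), pair(leaf(false), false))).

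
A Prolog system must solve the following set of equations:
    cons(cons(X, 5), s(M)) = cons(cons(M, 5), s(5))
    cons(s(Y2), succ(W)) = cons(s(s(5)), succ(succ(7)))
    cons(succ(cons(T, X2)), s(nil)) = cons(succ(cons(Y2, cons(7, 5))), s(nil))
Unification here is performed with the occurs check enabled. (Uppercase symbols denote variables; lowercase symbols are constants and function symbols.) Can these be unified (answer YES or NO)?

Decompose cons/2: cons(X, 5) = cons(M, 5),  s(M) = s(5).
Decompose cons/2: X = M,  5 = 5.
Bind X := M; no other remaining equation mentions X.
Delete trivial equation 5 = 5.
Decompose s/1: M = 5.
Bind M := 5; no other remaining equation mentions M. Substituting into the earlier binding gives X := 5.
Decompose cons/2: s(Y2) = s(s(5)),  succ(W) = succ(succ(7)).
Decompose s/1: Y2 = s(5).
Bind Y2 := s(5); substituting into the one remaining equation that mentions Y2 gives: cons(succ(cons(T, X2)), s(nil)) = cons(succ(cons(s(5), cons(7, 5))), s(nil)).
Decompose succ/1: W = succ(7).
Bind W := succ(7); no other remaining equation mentions W.
Decompose cons/2: succ(cons(T, X2)) = succ(cons(s(5), cons(7, 5))),  s(nil) = s(nil).
Decompose succ/1: cons(T, X2) = cons(s(5), cons(7, 5)).
Decompose cons/2: T = s(5),  X2 = cons(7, 5).
Bind T := s(5); no other remaining equation mentions T.
Bind X2 := cons(7, 5); no other remaining equation mentions X2.
Delete trivial equation s(nil) = s(nil).
No equations remain and no clash or occurs-check failure arose, so a unifier exists.

YES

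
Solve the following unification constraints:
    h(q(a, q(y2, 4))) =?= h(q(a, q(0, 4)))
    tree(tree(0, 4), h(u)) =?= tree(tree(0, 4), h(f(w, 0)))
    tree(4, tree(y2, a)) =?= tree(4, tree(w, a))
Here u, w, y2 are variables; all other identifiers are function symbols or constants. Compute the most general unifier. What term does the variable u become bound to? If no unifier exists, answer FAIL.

f(0, 0)

Decompose h/1: q(a, q(y2, 4)) =?= q(a, q(0, 4)).
Decompose q/2: a =?= a,  q(y2, 4) =?= q(0, 4).
Delete trivial equation a =?= a.
Decompose q/2: y2 =?= 0,  4 =?= 4.
Bind y2 := 0; substituting into the one remaining equation that mentions y2 gives: tree(4, tree(0, a)) =?= tree(4, tree(w, a)).
Delete trivial equation 4 =?= 4.
Decompose tree/2: tree(0, 4) =?= tree(0, 4),  h(u) =?= h(f(w, 0)).
Delete trivial equation tree(0, 4) =?= tree(0, 4).
Decompose h/1: u =?= f(w, 0).
Bind u := f(w, 0); no other remaining equation mentions u.
Decompose tree/2: 4 =?= 4,  tree(0, a) =?= tree(w, a).
Delete trivial equation 4 =?= 4.
Decompose tree/2: 0 =?= w,  a =?= a.
Bind w := 0; no other remaining equation mentions w. Substituting into the earlier binding gives u := f(0, 0).
Delete trivial equation a =?= a.
MGU = { y2 -> 0, u -> f(0, 0), w -> 0 }, so u -> f(0, 0).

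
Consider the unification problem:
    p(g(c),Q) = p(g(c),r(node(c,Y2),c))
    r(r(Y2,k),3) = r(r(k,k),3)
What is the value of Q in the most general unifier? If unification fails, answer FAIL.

r(node(c,k),c)

Decompose p/2: g(c) = g(c),  Q = r(node(c,Y2),c).
Delete trivial equation g(c) = g(c).
Bind Q := r(node(c,Y2),c); no other remaining equation mentions Q.
Decompose r/2: r(Y2,k) = r(k,k),  3 = 3.
Decompose r/2: Y2 = k,  k = k.
Bind Y2 := k; no other remaining equation mentions Y2. Substituting into the earlier binding gives Q := r(node(c,k),c).
Delete trivial equation k = k.
Delete trivial equation 3 = 3.
MGU = { Q ↦ r(node(c,k),c), Y2 ↦ k }, so Q ↦ r(node(c,k),c).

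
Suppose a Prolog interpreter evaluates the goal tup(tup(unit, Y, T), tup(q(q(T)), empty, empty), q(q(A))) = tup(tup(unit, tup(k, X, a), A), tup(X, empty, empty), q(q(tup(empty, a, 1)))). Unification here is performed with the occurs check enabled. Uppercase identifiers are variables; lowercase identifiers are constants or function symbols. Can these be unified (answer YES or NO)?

YES

Decompose tup/3: tup(unit, Y, T) = tup(unit, tup(k, X, a), A),  tup(q(q(T)), empty, empty) = tup(X, empty, empty),  q(q(A)) = q(q(tup(empty, a, 1))).
Decompose tup/3: unit = unit,  Y = tup(k, X, a),  T = A.
Delete trivial equation unit = unit.
Bind Y := tup(k, X, a); no other remaining equation mentions Y.
Bind T := A; substituting into the one remaining equation that mentions T gives: tup(q(q(A)), empty, empty) = tup(X, empty, empty).
Decompose tup/3: q(q(A)) = X,  empty = empty,  empty = empty.
Bind X := q(q(A)); no other remaining equation mentions X. Substituting into the earlier binding gives Y := tup(k, q(q(A)), a).
Delete trivial equation empty = empty.
Delete trivial equation empty = empty.
Decompose q/1: q(A) = q(tup(empty, a, 1)).
Decompose q/1: A = tup(empty, a, 1).
Bind A := tup(empty, a, 1). Substituting into the earlier bindings gives Y := tup(k, q(q(tup(empty, a, 1))), a), T := tup(empty, a, 1), X := q(q(tup(empty, a, 1))).
No equations remain and no clash or occurs-check failure arose, so a unifier exists.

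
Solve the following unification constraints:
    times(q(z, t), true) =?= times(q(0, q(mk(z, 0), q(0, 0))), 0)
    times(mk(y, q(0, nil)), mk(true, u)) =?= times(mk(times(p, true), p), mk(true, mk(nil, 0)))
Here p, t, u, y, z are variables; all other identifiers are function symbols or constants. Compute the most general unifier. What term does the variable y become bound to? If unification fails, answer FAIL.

Decompose times/2: q(z, t) =?= q(0, q(mk(z, 0), q(0, 0))),  true =?= 0.
Decompose q/2: z =?= 0,  t =?= q(mk(z, 0), q(0, 0)).
Bind z := 0; substituting into the one remaining equation that mentions z gives: t =?= q(mk(0, 0), q(0, 0)).
Bind t := q(mk(0, 0), q(0, 0)); no other remaining equation mentions t.
Clash: constants true and 0 differ; no unifier exists.

FAIL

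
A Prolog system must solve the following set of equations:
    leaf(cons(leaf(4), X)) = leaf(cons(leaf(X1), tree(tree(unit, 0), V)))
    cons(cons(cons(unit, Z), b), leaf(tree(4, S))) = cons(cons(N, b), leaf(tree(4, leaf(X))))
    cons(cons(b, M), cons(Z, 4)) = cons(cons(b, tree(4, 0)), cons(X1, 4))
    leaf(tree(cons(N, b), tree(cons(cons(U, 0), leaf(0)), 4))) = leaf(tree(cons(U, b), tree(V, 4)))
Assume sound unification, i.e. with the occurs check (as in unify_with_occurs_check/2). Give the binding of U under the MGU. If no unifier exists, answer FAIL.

Decompose leaf/1: cons(leaf(4), X) = cons(leaf(X1), tree(tree(unit, 0), V)).
Decompose cons/2: leaf(4) = leaf(X1),  X = tree(tree(unit, 0), V).
Decompose leaf/1: 4 = X1.
Bind X1 := 4; substituting into the one remaining equation that mentions X1 gives: cons(cons(b, M), cons(Z, 4)) = cons(cons(b, tree(4, 0)), cons(4, 4)).
Bind X := tree(tree(unit, 0), V); substituting into the one remaining equation that mentions X gives: cons(cons(cons(unit, Z), b), leaf(tree(4, S))) = cons(cons(N, b), leaf(tree(4, leaf(tree(tree(unit, 0), V))))).
Decompose cons/2: cons(cons(unit, Z), b) = cons(N, b),  leaf(tree(4, S)) = leaf(tree(4, leaf(tree(tree(unit, 0), V)))).
Decompose cons/2: cons(unit, Z) = N,  b = b.
Bind N := cons(unit, Z); substituting into the one remaining equation that mentions N gives: leaf(tree(cons(cons(unit, Z), b), tree(cons(cons(U, 0), leaf(0)), 4))) = leaf(tree(cons(U, b), tree(V, 4))).
Delete trivial equation b = b.
Decompose leaf/1: tree(4, S) = tree(4, leaf(tree(tree(unit, 0), V))).
Decompose tree/2: 4 = 4,  S = leaf(tree(tree(unit, 0), V)).
Delete trivial equation 4 = 4.
Bind S := leaf(tree(tree(unit, 0), V)); no other remaining equation mentions S.
Decompose cons/2: cons(b, M) = cons(b, tree(4, 0)),  cons(Z, 4) = cons(4, 4).
Decompose cons/2: b = b,  M = tree(4, 0).
Delete trivial equation b = b.
Bind M := tree(4, 0); no other remaining equation mentions M.
Decompose cons/2: Z = 4,  4 = 4.
Bind Z := 4; substituting into the one remaining equation that mentions Z gives: leaf(tree(cons(cons(unit, 4), b), tree(cons(cons(U, 0), leaf(0)), 4))) = leaf(tree(cons(U, b), tree(V, 4))). Substituting into the earlier binding gives N := cons(unit, 4).
Delete trivial equation 4 = 4.
Decompose leaf/1: tree(cons(cons(unit, 4), b), tree(cons(cons(U, 0), leaf(0)), 4)) = tree(cons(U, b), tree(V, 4)).
Decompose tree/2: cons(cons(unit, 4), b) = cons(U, b),  tree(cons(cons(U, 0), leaf(0)), 4) = tree(V, 4).
Decompose cons/2: cons(unit, 4) = U,  b = b.
Bind U := cons(unit, 4); substituting into the one remaining equation that mentions U gives: tree(cons(cons(cons(unit, 4), 0), leaf(0)), 4) = tree(V, 4).
Delete trivial equation b = b.
Decompose tree/2: cons(cons(cons(unit, 4), 0), leaf(0)) = V,  4 = 4.
Bind V := cons(cons(cons(unit, 4), 0), leaf(0)); no other remaining equation mentions V. Substituting into the earlier bindings gives X := tree(tree(unit, 0), cons(cons(cons(unit, 4), 0), leaf(0))), S := leaf(tree(tree(unit, 0), cons(cons(cons(unit, 4), 0), leaf(0)))).
Delete trivial equation 4 = 4.
MGU = { X1 = 4, X = tree(tree(unit, 0), cons(cons(cons(unit, 4), 0), leaf(0))), N = cons(unit, 4), S = leaf(tree(tree(unit, 0), cons(cons(cons(unit, 4), 0), leaf(0)))), M = tree(4, 0), Z = 4, U = cons(unit, 4), V = cons(cons(cons(unit, 4), 0), leaf(0)) }, so U = cons(unit, 4).

cons(unit, 4)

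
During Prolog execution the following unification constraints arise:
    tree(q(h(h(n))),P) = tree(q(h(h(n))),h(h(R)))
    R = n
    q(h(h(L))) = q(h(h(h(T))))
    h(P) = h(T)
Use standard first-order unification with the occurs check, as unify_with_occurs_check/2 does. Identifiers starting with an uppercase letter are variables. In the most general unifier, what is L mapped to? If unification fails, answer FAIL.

Decompose tree/2: q(h(h(n))) = q(h(h(n))),  P = h(h(R)).
Delete trivial equation q(h(h(n))) = q(h(h(n))).
Bind P := h(h(R)); substituting into the one remaining equation that mentions P gives: h(h(h(R))) = h(T).
Bind R := n; substituting into the one remaining equation that mentions R gives: h(h(h(n))) = h(T). Substituting into the earlier binding gives P := h(h(n)).
Decompose q/1: h(h(L)) = h(h(h(T))).
Decompose h/1: h(L) = h(h(T)).
Decompose h/1: L = h(T).
Bind L := h(T); no other remaining equation mentions L.
Decompose h/1: h(h(n)) = T.
Bind T := h(h(n)). Substituting into the earlier binding gives L := h(h(h(n))).
MGU = { P = h(h(n)), R = n, L = h(h(h(n))), T = h(h(n)) }, so L = h(h(h(n))).

h(h(h(n)))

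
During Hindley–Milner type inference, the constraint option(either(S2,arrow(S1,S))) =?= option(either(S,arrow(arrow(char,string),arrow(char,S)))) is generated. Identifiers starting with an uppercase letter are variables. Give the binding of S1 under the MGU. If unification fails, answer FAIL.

FAIL

Decompose option/1: either(S2,arrow(S1,S)) =?= either(S,arrow(arrow(char,string),arrow(char,S))).
Decompose either/2: S2 =?= S,  arrow(S1,S) =?= arrow(arrow(char,string),arrow(char,S)).
Bind S2 := S; no other remaining equation mentions S2.
Decompose arrow/2: S1 =?= arrow(char,string),  S =?= arrow(char,S).
Bind S1 := arrow(char,string); no other remaining equation mentions S1.
Occurs check fails: S occurs in arrow(char,S); the equation S =?= arrow(char,S) has no finite solution.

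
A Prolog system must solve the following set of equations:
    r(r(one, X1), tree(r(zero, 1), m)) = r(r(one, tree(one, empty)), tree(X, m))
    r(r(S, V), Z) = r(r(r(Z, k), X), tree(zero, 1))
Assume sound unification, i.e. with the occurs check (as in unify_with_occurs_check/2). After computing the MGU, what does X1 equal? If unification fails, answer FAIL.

tree(one, empty)

Decompose r/2: r(one, X1) = r(one, tree(one, empty)),  tree(r(zero, 1), m) = tree(X, m).
Decompose r/2: one = one,  X1 = tree(one, empty).
Delete trivial equation one = one.
Bind X1 := tree(one, empty); no other remaining equation mentions X1.
Decompose tree/2: r(zero, 1) = X,  m = m.
Bind X := r(zero, 1); substituting into the one remaining equation that mentions X gives: r(r(S, V), Z) = r(r(r(Z, k), r(zero, 1)), tree(zero, 1)).
Delete trivial equation m = m.
Decompose r/2: r(S, V) = r(r(Z, k), r(zero, 1)),  Z = tree(zero, 1).
Decompose r/2: S = r(Z, k),  V = r(zero, 1).
Bind S := r(Z, k); no other remaining equation mentions S.
Bind V := r(zero, 1); no other remaining equation mentions V.
Bind Z := tree(zero, 1). Substituting into the earlier binding gives S := r(tree(zero, 1), k).
MGU = { X1 -> tree(one, empty), X -> r(zero, 1), S -> r(tree(zero, 1), k), V -> r(zero, 1), Z -> tree(zero, 1) }, so X1 -> tree(one, empty).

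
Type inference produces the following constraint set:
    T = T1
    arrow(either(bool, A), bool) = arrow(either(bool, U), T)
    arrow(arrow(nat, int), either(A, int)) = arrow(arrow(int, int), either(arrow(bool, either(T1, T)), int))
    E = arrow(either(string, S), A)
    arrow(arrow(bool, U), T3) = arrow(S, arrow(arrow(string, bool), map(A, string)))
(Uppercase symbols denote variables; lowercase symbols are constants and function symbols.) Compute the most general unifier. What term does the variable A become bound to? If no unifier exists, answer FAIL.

FAIL

Bind T := T1; substituting into the 2 remaining equations that mention T gives: arrow(either(bool, A), bool) = arrow(either(bool, U), T1),  arrow(arrow(nat, int), either(A, int)) = arrow(arrow(int, int), either(arrow(bool, either(T1, T1)), int)).
Decompose arrow/2: either(bool, A) = either(bool, U),  bool = T1.
Decompose either/2: bool = bool,  A = U.
Delete trivial equation bool = bool.
Bind A := U; substituting into the 3 remaining equations that mention A gives: arrow(arrow(nat, int), either(U, int)) = arrow(arrow(int, int), either(arrow(bool, either(T1, T1)), int)),  E = arrow(either(string, S), U),  arrow(arrow(bool, U), T3) = arrow(S, arrow(arrow(string, bool), map(U, string))).
Bind T1 := bool; substituting into the one remaining equation that mentions T1 gives: arrow(arrow(nat, int), either(U, int)) = arrow(arrow(int, int), either(arrow(bool, either(bool, bool)), int)). Substituting into the earlier binding gives T := bool.
Decompose arrow/2: arrow(nat, int) = arrow(int, int),  either(U, int) = either(arrow(bool, either(bool, bool)), int).
Decompose arrow/2: nat = int,  int = int.
Clash: constants nat and int differ; no unifier exists.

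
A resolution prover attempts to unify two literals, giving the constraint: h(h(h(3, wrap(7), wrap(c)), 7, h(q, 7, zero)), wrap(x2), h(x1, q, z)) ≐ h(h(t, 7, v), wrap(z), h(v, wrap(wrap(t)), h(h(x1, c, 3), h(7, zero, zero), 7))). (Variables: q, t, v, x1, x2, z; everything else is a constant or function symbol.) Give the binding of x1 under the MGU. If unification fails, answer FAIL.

h(wrap(wrap(h(3, wrap(7), wrap(c)))), 7, zero)

Decompose h/3: h(h(3, wrap(7), wrap(c)), 7, h(q, 7, zero)) ≐ h(t, 7, v),  wrap(x2) ≐ wrap(z),  h(x1, q, z) ≐ h(v, wrap(wrap(t)), h(h(x1, c, 3), h(7, zero, zero), 7)).
Decompose h/3: h(3, wrap(7), wrap(c)) ≐ t,  7 ≐ 7,  h(q, 7, zero) ≐ v.
Bind t := h(3, wrap(7), wrap(c)); substituting into the one remaining equation that mentions t gives: h(x1, q, z) ≐ h(v, wrap(wrap(h(3, wrap(7), wrap(c)))), h(h(x1, c, 3), h(7, zero, zero), 7)).
Delete trivial equation 7 ≐ 7.
Bind v := h(q, 7, zero); substituting into the one remaining equation that mentions v gives: h(x1, q, z) ≐ h(h(q, 7, zero), wrap(wrap(h(3, wrap(7), wrap(c)))), h(h(x1, c, 3), h(7, zero, zero), 7)).
Decompose wrap/1: x2 ≐ z.
Bind x2 := z; no other remaining equation mentions x2.
Decompose h/3: x1 ≐ h(q, 7, zero),  q ≐ wrap(wrap(h(3, wrap(7), wrap(c)))),  z ≐ h(h(x1, c, 3), h(7, zero, zero), 7).
Bind x1 := h(q, 7, zero); substituting into the one remaining equation that mentions x1 gives: z ≐ h(h(h(q, 7, zero), c, 3), h(7, zero, zero), 7).
Bind q := wrap(wrap(h(3, wrap(7), wrap(c)))); substituting into the remaining equation gives: z ≐ h(h(h(wrap(wrap(h(3, wrap(7), wrap(c)))), 7, zero), c, 3), h(7, zero, zero), 7). Substituting into the earlier bindings gives v := h(wrap(wrap(h(3, wrap(7), wrap(c)))), 7, zero), x1 := h(wrap(wrap(h(3, wrap(7), wrap(c)))), 7, zero).
Bind z := h(h(h(wrap(wrap(h(3, wrap(7), wrap(c)))), 7, zero), c, 3), h(7, zero, zero), 7). Substituting into the earlier binding gives x2 := h(h(h(wrap(wrap(h(3, wrap(7), wrap(c)))), 7, zero), c, 3), h(7, zero, zero), 7).
MGU = { t ↦ h(3, wrap(7), wrap(c)), v ↦ h(wrap(wrap(h(3, wrap(7), wrap(c)))), 7, zero), x2 ↦ h(h(h(wrap(wrap(h(3, wrap(7), wrap(c)))), 7, zero), c, 3), h(7, zero, zero), 7), x1 ↦ h(wrap(wrap(h(3, wrap(7), wrap(c)))), 7, zero), q ↦ wrap(wrap(h(3, wrap(7), wrap(c)))), z ↦ h(h(h(wrap(wrap(h(3, wrap(7), wrap(c)))), 7, zero), c, 3), h(7, zero, zero), 7) }, so x1 ↦ h(wrap(wrap(h(3, wrap(7), wrap(c)))), 7, zero).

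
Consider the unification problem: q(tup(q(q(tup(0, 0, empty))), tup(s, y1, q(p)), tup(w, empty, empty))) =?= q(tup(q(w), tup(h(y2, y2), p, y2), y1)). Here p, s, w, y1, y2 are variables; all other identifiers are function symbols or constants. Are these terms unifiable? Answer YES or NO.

YES

Decompose q/1: tup(q(q(tup(0, 0, empty))), tup(s, y1, q(p)), tup(w, empty, empty)) =?= tup(q(w), tup(h(y2, y2), p, y2), y1).
Decompose tup/3: q(q(tup(0, 0, empty))) =?= q(w),  tup(s, y1, q(p)) =?= tup(h(y2, y2), p, y2),  tup(w, empty, empty) =?= y1.
Decompose q/1: q(tup(0, 0, empty)) =?= w.
Bind w := q(tup(0, 0, empty)); substituting into the one remaining equation that mentions w gives: tup(q(tup(0, 0, empty)), empty, empty) =?= y1.
Decompose tup/3: s =?= h(y2, y2),  y1 =?= p,  q(p) =?= y2.
Bind s := h(y2, y2); no other remaining equation mentions s.
Bind y1 := p; substituting into the one remaining equation that mentions y1 gives: tup(q(tup(0, 0, empty)), empty, empty) =?= p.
Bind y2 := q(p); no other remaining equation mentions y2. Substituting into the earlier binding gives s := h(q(p), q(p)).
Bind p := tup(q(tup(0, 0, empty)), empty, empty). Substituting into the earlier bindings gives s := h(q(tup(q(tup(0, 0, empty)), empty, empty)), q(tup(q(tup(0, 0, empty)), empty, empty))), y1 := tup(q(tup(0, 0, empty)), empty, empty), y2 := q(tup(q(tup(0, 0, empty)), empty, empty)).
No equations remain and no clash or occurs-check failure arose, so a unifier exists.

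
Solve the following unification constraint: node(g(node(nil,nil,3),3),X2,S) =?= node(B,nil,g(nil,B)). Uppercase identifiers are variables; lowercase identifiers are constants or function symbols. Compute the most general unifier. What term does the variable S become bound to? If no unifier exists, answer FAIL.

Decompose node/3: g(node(nil,nil,3),3) =?= B,  X2 =?= nil,  S =?= g(nil,B).
Bind B := g(node(nil,nil,3),3); substituting into the one remaining equation that mentions B gives: S =?= g(nil,g(node(nil,nil,3),3)).
Bind X2 := nil; no other remaining equation mentions X2.
Bind S := g(nil,g(node(nil,nil,3),3)).
MGU = { B ↦ g(node(nil,nil,3),3), X2 ↦ nil, S ↦ g(nil,g(node(nil,nil,3),3)) }, so S ↦ g(nil,g(node(nil,nil,3),3)).

g(nil,g(node(nil,nil,3),3))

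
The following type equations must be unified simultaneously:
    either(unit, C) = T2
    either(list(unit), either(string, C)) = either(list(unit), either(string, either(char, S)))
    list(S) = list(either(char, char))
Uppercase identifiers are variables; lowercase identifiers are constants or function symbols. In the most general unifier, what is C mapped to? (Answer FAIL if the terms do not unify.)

Bind T2 := either(unit, C); no other remaining equation mentions T2.
Decompose either/2: list(unit) = list(unit),  either(string, C) = either(string, either(char, S)).
Delete trivial equation list(unit) = list(unit).
Decompose either/2: string = string,  C = either(char, S).
Delete trivial equation string = string.
Bind C := either(char, S); no other remaining equation mentions C. Substituting into the earlier binding gives T2 := either(unit, either(char, S)).
Decompose list/1: S = either(char, char).
Bind S := either(char, char). Substituting into the earlier bindings gives T2 := either(unit, either(char, either(char, char))), C := either(char, either(char, char)).
MGU = { T2 := either(unit, either(char, either(char, char))), C := either(char, either(char, char)), S := either(char, char) }, so C := either(char, either(char, char)).

either(char, either(char, char))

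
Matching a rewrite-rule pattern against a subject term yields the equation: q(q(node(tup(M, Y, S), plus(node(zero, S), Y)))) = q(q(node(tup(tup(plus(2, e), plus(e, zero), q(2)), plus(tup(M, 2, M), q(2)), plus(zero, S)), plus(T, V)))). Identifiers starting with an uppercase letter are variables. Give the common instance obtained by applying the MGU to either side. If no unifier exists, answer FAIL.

FAIL

Decompose q/1: q(node(tup(M, Y, S), plus(node(zero, S), Y))) = q(node(tup(tup(plus(2, e), plus(e, zero), q(2)), plus(tup(M, 2, M), q(2)), plus(zero, S)), plus(T, V))).
Decompose q/1: node(tup(M, Y, S), plus(node(zero, S), Y)) = node(tup(tup(plus(2, e), plus(e, zero), q(2)), plus(tup(M, 2, M), q(2)), plus(zero, S)), plus(T, V)).
Decompose node/2: tup(M, Y, S) = tup(tup(plus(2, e), plus(e, zero), q(2)), plus(tup(M, 2, M), q(2)), plus(zero, S)),  plus(node(zero, S), Y) = plus(T, V).
Decompose tup/3: M = tup(plus(2, e), plus(e, zero), q(2)),  Y = plus(tup(M, 2, M), q(2)),  S = plus(zero, S).
Bind M := tup(plus(2, e), plus(e, zero), q(2)); substituting into the one remaining equation that mentions M gives: Y = plus(tup(tup(plus(2, e), plus(e, zero), q(2)), 2, tup(plus(2, e), plus(e, zero), q(2))), q(2)).
Bind Y := plus(tup(tup(plus(2, e), plus(e, zero), q(2)), 2, tup(plus(2, e), plus(e, zero), q(2))), q(2)); substituting into the one remaining equation that mentions Y gives: plus(node(zero, S), plus(tup(tup(plus(2, e), plus(e, zero), q(2)), 2, tup(plus(2, e), plus(e, zero), q(2))), q(2))) = plus(T, V).
Occurs check fails: S occurs in plus(zero, S); the equation S = plus(zero, S) has no finite solution.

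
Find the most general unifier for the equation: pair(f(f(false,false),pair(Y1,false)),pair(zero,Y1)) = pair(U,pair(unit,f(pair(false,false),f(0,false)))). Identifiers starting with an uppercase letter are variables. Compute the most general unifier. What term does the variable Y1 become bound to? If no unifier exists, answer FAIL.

Decompose pair/2: f(f(false,false),pair(Y1,false)) = U,  pair(zero,Y1) = pair(unit,f(pair(false,false),f(0,false))).
Bind U := f(f(false,false),pair(Y1,false)); no other remaining equation mentions U.
Decompose pair/2: zero = unit,  Y1 = f(pair(false,false),f(0,false)).
Clash: constants zero and unit differ; no unifier exists.

FAIL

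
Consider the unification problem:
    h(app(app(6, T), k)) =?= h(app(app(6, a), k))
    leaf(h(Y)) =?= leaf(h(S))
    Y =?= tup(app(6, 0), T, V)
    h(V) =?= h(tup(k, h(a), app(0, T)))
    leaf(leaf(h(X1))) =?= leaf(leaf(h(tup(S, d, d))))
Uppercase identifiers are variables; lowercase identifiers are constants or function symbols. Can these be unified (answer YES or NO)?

Decompose h/1: app(app(6, T), k) =?= app(app(6, a), k).
Decompose app/2: app(6, T) =?= app(6, a),  k =?= k.
Decompose app/2: 6 =?= 6,  T =?= a.
Delete trivial equation 6 =?= 6.
Bind T := a; substituting into the 2 remaining equations that mention T gives: Y =?= tup(app(6, 0), a, V),  h(V) =?= h(tup(k, h(a), app(0, a))).
Delete trivial equation k =?= k.
Decompose leaf/1: h(Y) =?= h(S).
Decompose h/1: Y =?= S.
Bind Y := S; substituting into the one remaining equation that mentions Y gives: S =?= tup(app(6, 0), a, V).
Bind S := tup(app(6, 0), a, V); substituting into the one remaining equation that mentions S gives: leaf(leaf(h(X1))) =?= leaf(leaf(h(tup(tup(app(6, 0), a, V), d, d)))). Substituting into the earlier binding gives Y := tup(app(6, 0), a, V).
Decompose h/1: V =?= tup(k, h(a), app(0, a)).
Bind V := tup(k, h(a), app(0, a)); substituting into the remaining equation gives: leaf(leaf(h(X1))) =?= leaf(leaf(h(tup(tup(app(6, 0), a, tup(k, h(a), app(0, a))), d, d)))). Substituting into the earlier bindings gives Y := tup(app(6, 0), a, tup(k, h(a), app(0, a))), S := tup(app(6, 0), a, tup(k, h(a), app(0, a))).
Decompose leaf/1: leaf(h(X1)) =?= leaf(h(tup(tup(app(6, 0), a, tup(k, h(a), app(0, a))), d, d))).
Decompose leaf/1: h(X1) =?= h(tup(tup(app(6, 0), a, tup(k, h(a), app(0, a))), d, d)).
Decompose h/1: X1 =?= tup(tup(app(6, 0), a, tup(k, h(a), app(0, a))), d, d).
Bind X1 := tup(tup(app(6, 0), a, tup(k, h(a), app(0, a))), d, d).
No equations remain and no clash or occurs-check failure arose, so a unifier exists.

YES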